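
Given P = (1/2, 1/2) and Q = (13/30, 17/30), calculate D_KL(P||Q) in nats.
0.0090 nats

KL divergence: D_KL(P||Q) = Σ p(x) log(p(x)/q(x))

Computing term by term:
  x=0: 1/2 × log_e[(1/2)/(13/30)] = 1/2 × 0.1431 = 0.0716
  x=1: 1/2 × log_e[(1/2)/(17/30)] = 1/2 × -0.1252 = -0.0626

D_KL(P||Q) = 0.0090 nats

Note: KL divergence is always non-negative and equals 0 iff P = Q.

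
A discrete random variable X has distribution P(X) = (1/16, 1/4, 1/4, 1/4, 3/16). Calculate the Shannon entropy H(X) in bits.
2.2028 bits

Shannon entropy is H(X) = -Σ p(x) log p(x).

For P = (1/16, 1/4, 1/4, 1/4, 3/16):
H = -1/16 × log_2(1/16) -1/4 × log_2(1/4) -1/4 × log_2(1/4) -1/4 × log_2(1/4) -3/16 × log_2(3/16)
H = 2.2028 bits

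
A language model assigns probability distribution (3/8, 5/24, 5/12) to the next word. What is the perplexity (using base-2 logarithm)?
2.8846

Perplexity is 2^H (or exp(H) for natural log).

First, H = -Σ p log p = 1.5284 bits
Perplexity = 2^1.5284 = 2.8846

Interpretation: The model's uncertainty is equivalent to choosing uniformly among 2.9 options.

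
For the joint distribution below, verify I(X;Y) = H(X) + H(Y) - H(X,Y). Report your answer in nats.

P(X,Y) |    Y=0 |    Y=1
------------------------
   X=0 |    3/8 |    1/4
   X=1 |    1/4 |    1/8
I(X;Y) = 0.0022 nats

Mutual information has multiple equivalent forms:
- I(X;Y) = H(X) - H(X|Y)
- I(X;Y) = H(Y) - H(Y|X)
- I(X;Y) = H(X) + H(Y) - H(X,Y)

Computing all quantities:
H(X) = 0.6616, H(Y) = 0.6616, H(X,Y) = 1.3209
H(X|Y) = 0.6593, H(Y|X) = 0.6593

Verification:
H(X) - H(X|Y) = 0.6616 - 0.6593 = 0.0022
H(Y) - H(Y|X) = 0.6616 - 0.6593 = 0.0022
H(X) + H(Y) - H(X,Y) = 0.6616 + 0.6616 - 1.3209 = 0.0022

All forms give I(X;Y) = 0.0022 nats. ✓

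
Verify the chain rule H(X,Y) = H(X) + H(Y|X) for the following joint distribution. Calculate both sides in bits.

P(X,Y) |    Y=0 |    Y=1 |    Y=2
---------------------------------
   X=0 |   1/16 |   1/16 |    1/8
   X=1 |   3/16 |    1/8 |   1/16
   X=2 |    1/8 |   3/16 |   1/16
H(X,Y) = 3.0306, H(X) = 1.5613, H(Y|X) = 1.4694 (all in bits)

Chain rule: H(X,Y) = H(X) + H(Y|X)

Left side — joint entropy directly:
H(X,Y) = -Σ p(x,y) log p(x,y) = 3.0306 bits

Right side — compute H(Y|X) from the conditional distributions:
P(X) = (1/4, 3/8, 3/8), so H(X) = 1.5613 bits
H(Y|X) = Σ_x P(X=x) · H(Y|X=x):
  P(Y|X=0) = (1/4, 1/4, 1/2), H(Y|X=0) = 1.5000, weight P(X=0) = 1/4
  P(Y|X=1) = (1/2, 1/3, 1/6), H(Y|X=1) = 1.4591, weight P(X=1) = 3/8
  P(Y|X=2) = (1/3, 1/2, 1/6), H(Y|X=2) = 1.4591, weight P(X=2) = 3/8
H(Y|X) = 1.4694 bits

H(X) + H(Y|X) = 1.5613 + 1.4694 = 3.0306 bits

Both sides equal 3.0306 bits. ✓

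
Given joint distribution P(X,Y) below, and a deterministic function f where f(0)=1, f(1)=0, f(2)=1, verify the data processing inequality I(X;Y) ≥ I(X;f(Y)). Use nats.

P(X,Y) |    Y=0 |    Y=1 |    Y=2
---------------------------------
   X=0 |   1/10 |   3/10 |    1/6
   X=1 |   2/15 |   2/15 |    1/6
I(X;Y) = 0.0264, I(X;f(Y)) = 0.0250, inequality holds: 0.0264 ≥ 0.0250

Data Processing Inequality: For any Markov chain X → Y → Z, we have I(X;Y) ≥ I(X;Z).

Here Z = f(Y) is a deterministic function of Y, forming X → Y → Z.

Original I(X;Y) = 0.0264 nats

After applying f:
P(X,Z) where Z=f(Y):
- P(X,Z=0) = P(X,Y=1)
- P(X,Z=1) = P(X,Y=0) + P(X,Y=2)

I(X;Z) = I(X;f(Y)) = 0.0250 nats

Verification: 0.0264 ≥ 0.0250 ✓

Information cannot be created by processing; the function f can only lose information about X.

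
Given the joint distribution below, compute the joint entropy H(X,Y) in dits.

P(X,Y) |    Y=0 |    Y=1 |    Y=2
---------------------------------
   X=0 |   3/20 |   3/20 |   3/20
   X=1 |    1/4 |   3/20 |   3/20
0.7684 dits

Joint entropy is H(X,Y) = -Σ_{x,y} p(x,y) log p(x,y).

Summing over all non-zero entries:
H(X,Y) = -[3/20·log_10(3/20) + 3/20·log_10(3/20) + 3/20·log_10(3/20) + 1/4·log_10(1/4) + 3/20·log_10(3/20) + 3/20·log_10(3/20)]
H(X,Y) = 0.7684 dits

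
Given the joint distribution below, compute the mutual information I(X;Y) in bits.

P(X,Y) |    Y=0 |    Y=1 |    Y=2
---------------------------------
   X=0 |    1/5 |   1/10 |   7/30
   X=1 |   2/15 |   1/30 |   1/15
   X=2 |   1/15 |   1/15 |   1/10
0.0342 bits

Mutual information: I(X;Y) = H(X) + H(Y) - H(X,Y)

Marginals:
P(X) = (8/15, 7/30, 7/30), H(X) = 1.4635 bits
P(Y) = (2/5, 1/5, 2/5), H(Y) = 1.5219 bits

Joint entropy: H(X,Y) = 2.9512 bits

I(X;Y) = 1.4635 + 1.5219 - 2.9512 = 0.0342 bits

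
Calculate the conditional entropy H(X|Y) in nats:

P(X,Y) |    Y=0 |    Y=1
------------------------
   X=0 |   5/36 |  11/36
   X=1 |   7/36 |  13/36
0.6862 nats

Using the chain rule: H(X|Y) = H(X,Y) - H(Y)

First, compute H(X,Y) = 1.3227 nats

Marginal P(Y) = (1/3, 2/3)
H(Y) = 0.6365 nats

H(X|Y) = H(X,Y) - H(Y) = 1.3227 - 0.6365 = 0.6862 nats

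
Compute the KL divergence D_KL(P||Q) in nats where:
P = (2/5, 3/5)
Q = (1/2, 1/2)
0.0201 nats

KL divergence: D_KL(P||Q) = Σ p(x) log(p(x)/q(x))

Computing term by term:
  x=0: 2/5 × log_e[(2/5)/(1/2)] = 2/5 × -0.2231 = -0.0893
  x=1: 3/5 × log_e[(3/5)/(1/2)] = 3/5 × 0.1823 = 0.1094

D_KL(P||Q) = 0.0201 nats

Note: KL divergence is always non-negative and equals 0 iff P = Q.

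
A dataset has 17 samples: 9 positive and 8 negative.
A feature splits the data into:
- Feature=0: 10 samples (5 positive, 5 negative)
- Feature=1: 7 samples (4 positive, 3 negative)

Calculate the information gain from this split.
0.0036 bits

Information Gain = H(Y) - H(Y|Feature)

Before split:
P(positive) = 9/17 = 0.5294
H(Y) = 0.9975 bits

After split:
Feature=0: H = 1.0000 bits (weight = 10/17)
Feature=1: H = 0.9852 bits (weight = 7/17)
H(Y|Feature) = (10/17)×1.0000 + (7/17)×0.9852 = 0.9939 bits

Information Gain = 0.9975 - 0.9939 = 0.0036 bits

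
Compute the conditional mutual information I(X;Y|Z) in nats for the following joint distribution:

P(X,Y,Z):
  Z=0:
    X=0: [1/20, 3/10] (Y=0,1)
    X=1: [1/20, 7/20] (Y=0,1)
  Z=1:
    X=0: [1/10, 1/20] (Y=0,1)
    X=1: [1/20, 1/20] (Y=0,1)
0.0037 nats

Conditional mutual information: I(X;Y|Z) = H(X|Z) + H(Y|Z) - H(X,Y|Z)

H(Z) = 0.5623
H(X,Z) = 1.2488 → H(X|Z) = 0.6864
H(Y,Z) = 1.0251 → H(Y|Z) = 0.4628
H(X,Y,Z) = 1.7078 → H(X,Y|Z) = 1.1455

I(X;Y|Z) = 0.6864 + 0.4628 - 1.1455 = 0.0037 nats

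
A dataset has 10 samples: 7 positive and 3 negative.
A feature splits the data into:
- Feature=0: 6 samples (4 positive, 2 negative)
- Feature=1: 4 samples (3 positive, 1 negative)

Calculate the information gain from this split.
0.0058 bits

Information Gain = H(Y) - H(Y|Feature)

Before split:
P(positive) = 7/10 = 0.7000
H(Y) = 0.8813 bits

After split:
Feature=0: H = 0.9183 bits (weight = 6/10)
Feature=1: H = 0.8113 bits (weight = 4/10)
H(Y|Feature) = (6/10)×0.9183 + (4/10)×0.8113 = 0.8755 bits

Information Gain = 0.8813 - 0.8755 = 0.0058 bits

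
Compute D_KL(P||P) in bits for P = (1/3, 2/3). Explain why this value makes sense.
0.0000 bits

KL divergence satisfies the Gibbs inequality: D_KL(P||Q) ≥ 0 for all distributions P, Q.

D_KL(P||Q) = Σ p(x) log(p(x)/q(x))
Each term is p(x) × log_2(p(x)/p(x)) = p(x) × log_2(1) = 0, so the sum is 0.
D_KL(P||Q) = 0.0000 bits

When P = Q, the KL divergence is exactly 0, as there is no 'divergence' between identical distributions.

This non-negativity is a fundamental property: relative entropy cannot be negative because it measures how different Q is from P.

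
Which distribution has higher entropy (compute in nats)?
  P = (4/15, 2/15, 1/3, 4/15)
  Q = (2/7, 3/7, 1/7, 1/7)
P

Computing entropies in nats:
H(P) = 1.3398
H(Q) = 1.2770

Distribution P has higher entropy.

Intuition: The distribution closer to uniform (more spread out) has higher entropy.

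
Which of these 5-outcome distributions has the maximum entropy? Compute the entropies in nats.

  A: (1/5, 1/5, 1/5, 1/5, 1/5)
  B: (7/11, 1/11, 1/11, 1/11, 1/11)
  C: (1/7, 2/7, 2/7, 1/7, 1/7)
A

For a discrete distribution over n outcomes, entropy is maximized by the uniform distribution.

Computing entropies:
H(A) = 1.6094 nats
H(B) = 1.1596 nats
H(C) = 1.5498 nats

The uniform distribution (where all probabilities equal 1/5) achieves the maximum entropy of log_e(5) = 1.6094 nats.

Distribution A has the highest entropy.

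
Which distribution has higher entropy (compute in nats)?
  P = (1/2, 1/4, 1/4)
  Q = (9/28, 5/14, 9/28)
Q

Computing entropies in nats:
H(P) = 1.0397
H(Q) = 1.0974

Distribution Q has higher entropy.

Intuition: The distribution closer to uniform (more spread out) has higher entropy.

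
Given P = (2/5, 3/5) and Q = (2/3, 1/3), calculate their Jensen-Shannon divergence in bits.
0.0522 bits

Jensen-Shannon divergence is:
JSD(P||Q) = 0.5 × D_KL(P||M) + 0.5 × D_KL(Q||M)
where M = 0.5 × (P + Q) is the mixture distribution.

M = 0.5 × (2/5, 3/5) + 0.5 × (2/3, 1/3) = (8/15, 7/15)

D_KL(P||M) = 0.0515 bits
D_KL(Q||M) = 0.0528 bits

JSD(P||Q) = 0.5 × 0.0515 + 0.5 × 0.0528 = 0.0522 bits

Unlike KL divergence, JSD is symmetric and bounded: 0 ≤ JSD ≤ log(2).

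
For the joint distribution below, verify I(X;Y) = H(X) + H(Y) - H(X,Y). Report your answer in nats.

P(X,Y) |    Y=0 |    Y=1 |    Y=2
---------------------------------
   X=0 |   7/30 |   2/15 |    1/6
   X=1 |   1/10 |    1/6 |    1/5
I(X;Y) = 0.0286 nats

Mutual information has multiple equivalent forms:
- I(X;Y) = H(X) - H(X|Y)
- I(X;Y) = H(Y) - H(Y|X)
- I(X;Y) = H(X) + H(Y) - H(X,Y)

Computing all quantities:
H(X) = 0.6909, H(Y) = 1.0953, H(X,Y) = 1.7576
H(X|Y) = 0.6623, H(Y|X) = 1.0667

Verification:
H(X) - H(X|Y) = 0.6909 - 0.6623 = 0.0286
H(Y) - H(Y|X) = 1.0953 - 1.0667 = 0.0286
H(X) + H(Y) - H(X,Y) = 0.6909 + 1.0953 - 1.7576 = 0.0286

All forms give I(X;Y) = 0.0286 nats. ✓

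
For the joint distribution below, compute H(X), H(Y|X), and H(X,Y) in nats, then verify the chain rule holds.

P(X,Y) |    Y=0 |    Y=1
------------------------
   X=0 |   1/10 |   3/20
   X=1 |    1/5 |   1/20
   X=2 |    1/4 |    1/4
H(X,Y) = 1.6796, H(X) = 1.0397, H(Y|X) = 0.6399 (all in nats)

Chain rule: H(X,Y) = H(X) + H(Y|X)

Left side — joint entropy directly:
H(X,Y) = -Σ p(x,y) log p(x,y) = 1.6796 nats

Right side — compute H(Y|X) from the conditional distributions:
P(X) = (1/4, 1/4, 1/2), so H(X) = 1.0397 nats
H(Y|X) = Σ_x P(X=x) · H(Y|X=x):
  P(Y|X=0) = (2/5, 3/5), H(Y|X=0) = 0.6730, weight P(X=0) = 1/4
  P(Y|X=1) = (4/5, 1/5), H(Y|X=1) = 0.5004, weight P(X=1) = 1/4
  P(Y|X=2) = (1/2, 1/2), H(Y|X=2) = 0.6931, weight P(X=2) = 1/2
H(Y|X) = 0.6399 nats

H(X) + H(Y|X) = 1.0397 + 0.6399 = 1.6796 nats

Both sides equal 1.6796 nats. ✓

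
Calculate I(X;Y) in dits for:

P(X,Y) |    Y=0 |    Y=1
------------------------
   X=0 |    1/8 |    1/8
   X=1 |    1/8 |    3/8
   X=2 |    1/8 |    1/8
0.0147 dits

Mutual information: I(X;Y) = H(X) + H(Y) - H(X,Y)

Marginals:
P(X) = (1/4, 1/2, 1/4), H(X) = 0.4515 dits
P(Y) = (3/8, 5/8), H(Y) = 0.2873 dits

Joint entropy: H(X,Y) = 0.7242 dits

I(X;Y) = 0.4515 + 0.2873 - 0.7242 = 0.0147 dits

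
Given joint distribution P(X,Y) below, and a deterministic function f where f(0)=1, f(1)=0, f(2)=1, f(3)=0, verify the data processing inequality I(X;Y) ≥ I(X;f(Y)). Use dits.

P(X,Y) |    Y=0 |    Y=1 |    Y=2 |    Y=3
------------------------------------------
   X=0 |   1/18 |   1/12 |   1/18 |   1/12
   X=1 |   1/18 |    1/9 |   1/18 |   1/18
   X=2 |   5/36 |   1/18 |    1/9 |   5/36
I(X;Y) = 0.0178, I(X;f(Y)) = 0.0057, inequality holds: 0.0178 ≥ 0.0057

Data Processing Inequality: For any Markov chain X → Y → Z, we have I(X;Y) ≥ I(X;Z).

Here Z = f(Y) is a deterministic function of Y, forming X → Y → Z.

Original I(X;Y) = 0.0178 dits

After applying f:
P(X,Z) where Z=f(Y):
- P(X,Z=0) = P(X,Y=1) + P(X,Y=3)
- P(X,Z=1) = P(X,Y=0) + P(X,Y=2)

I(X;Z) = I(X;f(Y)) = 0.0057 dits

Verification: 0.0178 ≥ 0.0057 ✓

Information cannot be created by processing; the function f can only lose information about X.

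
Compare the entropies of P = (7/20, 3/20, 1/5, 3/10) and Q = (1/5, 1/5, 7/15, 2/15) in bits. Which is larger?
P

Computing entropies in bits:
H(P) = 1.9261
H(Q) = 1.8295

Distribution P has higher entropy.

Intuition: The distribution closer to uniform (more spread out) has higher entropy.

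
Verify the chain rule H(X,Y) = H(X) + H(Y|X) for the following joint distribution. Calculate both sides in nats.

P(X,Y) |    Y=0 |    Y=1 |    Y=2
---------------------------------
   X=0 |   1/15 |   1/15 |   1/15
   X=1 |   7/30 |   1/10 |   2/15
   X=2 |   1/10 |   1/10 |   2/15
H(X,Y) = 2.1093, H(X) = 1.0438, H(Y|X) = 1.0655 (all in nats)

Chain rule: H(X,Y) = H(X) + H(Y|X)

Left side — joint entropy directly:
H(X,Y) = -Σ p(x,y) log p(x,y) = 2.1093 nats

Right side — compute H(Y|X) from the conditional distributions:
P(X) = (1/5, 7/15, 1/3), so H(X) = 1.0438 nats
H(Y|X) = Σ_x P(X=x) · H(Y|X=x):
  P(Y|X=0) = (1/3, 1/3, 1/3), H(Y|X=0) = 1.0986, weight P(X=0) = 1/5
  P(Y|X=1) = (1/2, 3/14, 2/7), H(Y|X=1) = 1.0346, weight P(X=1) = 7/15
  P(Y|X=2) = (3/10, 3/10, 2/5), H(Y|X=2) = 1.0889, weight P(X=2) = 1/3
H(Y|X) = 1.0655 nats

H(X) + H(Y|X) = 1.0438 + 1.0655 = 2.1093 nats

Both sides equal 2.1093 nats. ✓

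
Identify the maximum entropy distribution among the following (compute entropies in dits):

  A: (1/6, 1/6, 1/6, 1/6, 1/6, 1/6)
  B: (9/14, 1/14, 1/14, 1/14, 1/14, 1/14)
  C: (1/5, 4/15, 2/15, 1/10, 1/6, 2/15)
A

For a discrete distribution over n outcomes, entropy is maximized by the uniform distribution.

Computing entropies:
H(A) = 0.7782 dits
H(B) = 0.5327 dits
H(C) = 0.7559 dits

The uniform distribution (where all probabilities equal 1/6) achieves the maximum entropy of log_10(6) = 0.7782 dits.

Distribution A has the highest entropy.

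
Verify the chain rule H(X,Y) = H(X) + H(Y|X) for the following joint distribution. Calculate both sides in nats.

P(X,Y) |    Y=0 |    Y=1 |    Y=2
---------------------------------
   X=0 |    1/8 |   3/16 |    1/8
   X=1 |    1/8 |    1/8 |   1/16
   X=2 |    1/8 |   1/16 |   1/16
H(X,Y) = 2.1334, H(X) = 1.0717, H(Y|X) = 1.0617 (all in nats)

Chain rule: H(X,Y) = H(X) + H(Y|X)

Left side — joint entropy directly:
H(X,Y) = -Σ p(x,y) log p(x,y) = 2.1334 nats

Right side — compute H(Y|X) from the conditional distributions:
P(X) = (7/16, 5/16, 1/4), so H(X) = 1.0717 nats
H(Y|X) = Σ_x P(X=x) · H(Y|X=x):
  P(Y|X=0) = (2/7, 3/7, 2/7), H(Y|X=0) = 1.0790, weight P(X=0) = 7/16
  P(Y|X=1) = (2/5, 2/5, 1/5), H(Y|X=1) = 1.0549, weight P(X=1) = 5/16
  P(Y|X=2) = (1/2, 1/4, 1/4), H(Y|X=2) = 1.0397, weight P(X=2) = 1/4
H(Y|X) = 1.0617 nats

H(X) + H(Y|X) = 1.0717 + 1.0617 = 2.1334 nats

Both sides equal 2.1334 nats. ✓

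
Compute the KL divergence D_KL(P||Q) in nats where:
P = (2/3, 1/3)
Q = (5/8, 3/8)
0.0038 nats

KL divergence: D_KL(P||Q) = Σ p(x) log(p(x)/q(x))

Computing term by term:
  x=0: 2/3 × log_e[(2/3)/(5/8)] = 2/3 × 0.0645 = 0.0430
  x=1: 1/3 × log_e[(1/3)/(3/8)] = 1/3 × -0.1178 = -0.0393

D_KL(P||Q) = 0.0038 nats

Note: KL divergence is always non-negative and equals 0 iff P = Q.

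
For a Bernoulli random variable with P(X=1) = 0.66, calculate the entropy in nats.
0.6410 nats

The binary entropy function is:
H(p) = -p log(p) - (1-p) log(1-p)

H(0.66) = -0.66 × log_e(0.66) - 0.34 × log_e(0.34)
H(0.66) = 0.6410 nats

Note: Binary entropy is maximized at p=0.5 (H=1 bit) and minimized at p=0 or p=1 (H=0).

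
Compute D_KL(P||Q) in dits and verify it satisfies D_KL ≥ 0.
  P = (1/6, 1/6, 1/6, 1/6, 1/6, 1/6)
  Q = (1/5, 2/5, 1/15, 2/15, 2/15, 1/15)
0.0884 dits

KL divergence satisfies the Gibbs inequality: D_KL(P||Q) ≥ 0 for all distributions P, Q.

D_KL(P||Q) = Σ p(x) log(p(x)/q(x))
Term by term:
  x=0: 1/6 × log_10[(1/6)/(1/5)] = -0.0132
  x=1: 1/6 × log_10[(1/6)/(2/5)] = -0.0634
  x=2: 1/6 × log_10[(1/6)/(1/15)] = 0.0663
  x=3: 1/6 × log_10[(1/6)/(2/15)] = 0.0162
  x=4: 1/6 × log_10[(1/6)/(2/15)] = 0.0162
  x=5: 1/6 × log_10[(1/6)/(1/15)] = 0.0663
D_KL(P||Q) = 0.0884 dits

D_KL(P||Q) = 0.0884 ≥ 0 ✓

This non-negativity is a fundamental property: relative entropy cannot be negative because it measures how different Q is from P.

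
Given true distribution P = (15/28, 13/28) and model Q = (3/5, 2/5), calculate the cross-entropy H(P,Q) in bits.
1.0086 bits

Cross-entropy: H(P,Q) = -Σ p(x) log q(x)

Alternatively: H(P,Q) = H(P) + D_KL(P||Q)
H(P) = 0.9963 bits
D_KL(P||Q) = 0.0122 bits

H(P,Q) = 0.9963 + 0.0122 = 1.0086 bits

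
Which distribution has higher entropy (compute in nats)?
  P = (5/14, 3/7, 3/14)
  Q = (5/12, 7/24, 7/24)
Q

Computing entropies in nats:
H(P) = 1.0609
H(Q) = 1.0835

Distribution Q has higher entropy.

Intuition: The distribution closer to uniform (more spread out) has higher entropy.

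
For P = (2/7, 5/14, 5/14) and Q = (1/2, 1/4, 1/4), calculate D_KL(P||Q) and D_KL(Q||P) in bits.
D_KL(P||Q) = 0.1369, D_KL(Q||P) = 0.1464

KL divergence is not symmetric: D_KL(P||Q) ≠ D_KL(Q||P) in general.

D_KL(P||Q) = 0.1369 bits
D_KL(Q||P) = 0.1464 bits

No, they are not equal!

This asymmetry is why KL divergence is not a true distance metric.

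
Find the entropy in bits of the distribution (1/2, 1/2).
1.0000 bits

Shannon entropy is H(X) = -Σ p(x) log p(x).

For P = (1/2, 1/2):
H = -1/2 × log_2(1/2) -1/2 × log_2(1/2)
H = 1.0000 bits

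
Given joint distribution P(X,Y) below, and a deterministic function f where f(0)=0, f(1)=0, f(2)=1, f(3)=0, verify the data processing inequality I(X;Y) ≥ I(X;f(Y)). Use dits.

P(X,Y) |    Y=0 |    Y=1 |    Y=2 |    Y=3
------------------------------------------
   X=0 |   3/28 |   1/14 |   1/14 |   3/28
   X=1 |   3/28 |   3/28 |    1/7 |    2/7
I(X;Y) = 0.0071, I(X;f(Y)) = 0.0001, inequality holds: 0.0071 ≥ 0.0001

Data Processing Inequality: For any Markov chain X → Y → Z, we have I(X;Y) ≥ I(X;Z).

Here Z = f(Y) is a deterministic function of Y, forming X → Y → Z.

Original I(X;Y) = 0.0071 dits

After applying f:
P(X,Z) where Z=f(Y):
- P(X,Z=0) = P(X,Y=0) + P(X,Y=1) + P(X,Y=3)
- P(X,Z=1) = P(X,Y=2)

I(X;Z) = I(X;f(Y)) = 0.0001 dits

Verification: 0.0071 ≥ 0.0001 ✓

Information cannot be created by processing; the function f can only lose information about X.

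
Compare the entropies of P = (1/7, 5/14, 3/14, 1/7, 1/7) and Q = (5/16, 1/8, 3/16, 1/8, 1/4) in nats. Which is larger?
Q

Computing entropies in nats:
H(P) = 1.5318
H(Q) = 1.5438

Distribution Q has higher entropy.

Intuition: The distribution closer to uniform (more spread out) has higher entropy.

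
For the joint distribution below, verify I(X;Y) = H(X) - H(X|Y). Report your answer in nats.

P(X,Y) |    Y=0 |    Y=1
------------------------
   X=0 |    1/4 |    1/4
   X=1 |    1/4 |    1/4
I(X;Y) = 0.0000 nats

Mutual information has multiple equivalent forms:
- I(X;Y) = H(X) - H(X|Y)
- I(X;Y) = H(Y) - H(Y|X)
- I(X;Y) = H(X) + H(Y) - H(X,Y)

Computing all quantities:
H(X) = 0.6931, H(Y) = 0.6931, H(X,Y) = 1.3863
H(X|Y) = 0.6931, H(Y|X) = 0.6931

Verification:
H(X) - H(X|Y) = 0.6931 - 0.6931 = 0.0000
H(Y) - H(Y|X) = 0.6931 - 0.6931 = 0.0000
H(X) + H(Y) - H(X,Y) = 0.6931 + 0.6931 - 1.3863 = 0.0000

All forms give I(X;Y) = 0.0000 nats. ✓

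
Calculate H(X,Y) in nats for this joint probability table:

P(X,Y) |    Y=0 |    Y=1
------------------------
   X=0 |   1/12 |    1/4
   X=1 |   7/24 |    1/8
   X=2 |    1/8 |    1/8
1.6928 nats

Joint entropy is H(X,Y) = -Σ_{x,y} p(x,y) log p(x,y).

Summing over all non-zero entries:
H(X,Y) = -[1/12·log_e(1/12) + 1/4·log_e(1/4) + 7/24·log_e(7/24) + 1/8·log_e(1/8) + 1/8·log_e(1/8) + 1/8·log_e(1/8)]
H(X,Y) = 1.6928 nats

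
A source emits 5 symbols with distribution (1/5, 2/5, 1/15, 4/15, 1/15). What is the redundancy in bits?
0.2993 bits

Redundancy measures how far a source is from maximum entropy:
R = H_max - H(X)

Maximum entropy for 5 symbols: H_max = log_2(5) = 2.3219 bits
Actual entropy: H(X) = 2.0226 bits
Redundancy: R = 2.3219 - 2.0226 = 0.2993 bits

This redundancy represents potential for compression: the source could be compressed by 0.2993 bits per symbol.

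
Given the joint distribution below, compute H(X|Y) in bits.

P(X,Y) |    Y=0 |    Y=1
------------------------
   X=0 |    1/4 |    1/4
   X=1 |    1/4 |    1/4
1.0000 bits

Using the chain rule: H(X|Y) = H(X,Y) - H(Y)

First, compute H(X,Y) = 2.0000 bits

Marginal P(Y) = (1/2, 1/2)
H(Y) = 1.0000 bits

H(X|Y) = H(X,Y) - H(Y) = 2.0000 - 1.0000 = 1.0000 bits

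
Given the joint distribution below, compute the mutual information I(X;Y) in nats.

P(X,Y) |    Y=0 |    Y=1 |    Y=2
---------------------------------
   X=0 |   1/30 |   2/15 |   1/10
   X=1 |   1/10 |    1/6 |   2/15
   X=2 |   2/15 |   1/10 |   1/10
0.0314 nats

Mutual information: I(X;Y) = H(X) + H(Y) - H(X,Y)

Marginals:
P(X) = (4/15, 2/5, 1/3), H(X) = 1.0852 nats
P(Y) = (4/15, 2/5, 1/3), H(Y) = 1.0852 nats

Joint entropy: H(X,Y) = 2.1390 nats

I(X;Y) = 1.0852 + 1.0852 - 2.1390 = 0.0314 nats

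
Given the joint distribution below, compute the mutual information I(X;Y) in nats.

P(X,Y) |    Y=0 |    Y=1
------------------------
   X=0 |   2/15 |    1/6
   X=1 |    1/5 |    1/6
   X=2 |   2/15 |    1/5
0.0079 nats

Mutual information: I(X;Y) = H(X) + H(Y) - H(X,Y)

Marginals:
P(X) = (3/10, 11/30, 1/3), H(X) = 1.0953 nats
P(Y) = (7/15, 8/15), H(Y) = 0.6909 nats

Joint entropy: H(X,Y) = 1.7783 nats

I(X;Y) = 1.0953 + 0.6909 - 1.7783 = 0.0079 nats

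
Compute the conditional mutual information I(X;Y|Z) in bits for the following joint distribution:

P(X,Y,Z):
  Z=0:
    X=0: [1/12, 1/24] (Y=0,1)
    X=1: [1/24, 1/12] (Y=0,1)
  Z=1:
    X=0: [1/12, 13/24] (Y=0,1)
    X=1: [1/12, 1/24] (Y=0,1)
0.1247 bits

Conditional mutual information: I(X;Y|Z) = H(X|Z) + H(Y|Z) - H(X,Y|Z)

H(Z) = 0.8113
H(X,Z) = 1.5488 → H(X|Z) = 0.7375
H(Y,Z) = 1.6344 → H(Y|Z) = 0.8232
H(X,Y,Z) = 2.2472 → H(X,Y|Z) = 1.4359

I(X;Y|Z) = 0.7375 + 0.8232 - 1.4359 = 0.1247 bits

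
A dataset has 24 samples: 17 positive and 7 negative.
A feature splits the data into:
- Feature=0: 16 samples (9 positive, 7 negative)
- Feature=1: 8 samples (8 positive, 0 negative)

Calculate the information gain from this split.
0.2117 bits

Information Gain = H(Y) - H(Y|Feature)

Before split:
P(positive) = 17/24 = 0.7083
H(Y) = 0.8709 bits

After split:
Feature=0: H = 0.9887 bits (weight = 16/24)
Feature=1: H = 0.0000 bits (weight = 8/24)
H(Y|Feature) = (16/24)×0.9887 + (8/24)×0.0000 = 0.6591 bits

Information Gain = 0.8709 - 0.6591 = 0.2117 bits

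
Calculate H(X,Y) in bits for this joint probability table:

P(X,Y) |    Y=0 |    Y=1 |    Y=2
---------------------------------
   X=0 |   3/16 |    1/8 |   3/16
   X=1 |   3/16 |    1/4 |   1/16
2.4835 bits

Joint entropy is H(X,Y) = -Σ_{x,y} p(x,y) log p(x,y).

Summing over all non-zero entries:
H(X,Y) = -[3/16·log_2(3/16) + 1/8·log_2(1/8) + 3/16·log_2(3/16) + 3/16·log_2(3/16) + 1/4·log_2(1/4) + 1/16·log_2(1/16)]
H(X,Y) = 2.4835 bits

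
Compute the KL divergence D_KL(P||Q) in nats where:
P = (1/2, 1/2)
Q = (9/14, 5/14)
0.0426 nats

KL divergence: D_KL(P||Q) = Σ p(x) log(p(x)/q(x))

Computing term by term:
  x=0: 1/2 × log_e[(1/2)/(9/14)] = 1/2 × -0.2513 = -0.1257
  x=1: 1/2 × log_e[(1/2)/(5/14)] = 1/2 × 0.3365 = 0.1682

D_KL(P||Q) = 0.0426 nats

Note: KL divergence is always non-negative and equals 0 iff P = Q.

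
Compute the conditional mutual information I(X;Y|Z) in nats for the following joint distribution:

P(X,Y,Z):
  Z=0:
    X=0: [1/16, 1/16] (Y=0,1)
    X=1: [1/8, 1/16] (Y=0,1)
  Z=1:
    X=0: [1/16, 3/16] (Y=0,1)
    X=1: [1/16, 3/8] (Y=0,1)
0.0103 nats

Conditional mutual information: I(X;Y|Z) = H(X|Z) + H(Y|Z) - H(X,Y|Z)

H(Z) = 0.6211
H(X,Z) = 1.2820 → H(X|Z) = 0.6610
H(Y,Z) = 1.1574 → H(Y|Z) = 0.5363
H(X,Y,Z) = 1.8080 → H(X,Y|Z) = 1.1870

I(X;Y|Z) = 0.6610 + 0.5363 - 1.1870 = 0.0103 nats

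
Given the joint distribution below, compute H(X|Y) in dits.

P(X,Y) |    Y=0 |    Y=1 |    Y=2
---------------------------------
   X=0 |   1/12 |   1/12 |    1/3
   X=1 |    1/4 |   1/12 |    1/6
0.2698 dits

Using the chain rule: H(X|Y) = H(X,Y) - H(Y)

First, compute H(X,Y) = 0.7090 dits

Marginal P(Y) = (1/3, 1/6, 1/2)
H(Y) = 0.4392 dits

H(X|Y) = H(X,Y) - H(Y) = 0.7090 - 0.4392 = 0.2698 dits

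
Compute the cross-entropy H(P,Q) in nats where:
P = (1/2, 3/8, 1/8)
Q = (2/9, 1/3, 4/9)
1.2654 nats

Cross-entropy: H(P,Q) = -Σ p(x) log q(x)

Alternatively: H(P,Q) = H(P) + D_KL(P||Q)
H(P) = 0.9743 nats
D_KL(P||Q) = 0.2911 nats

H(P,Q) = 0.9743 + 0.2911 = 1.2654 nats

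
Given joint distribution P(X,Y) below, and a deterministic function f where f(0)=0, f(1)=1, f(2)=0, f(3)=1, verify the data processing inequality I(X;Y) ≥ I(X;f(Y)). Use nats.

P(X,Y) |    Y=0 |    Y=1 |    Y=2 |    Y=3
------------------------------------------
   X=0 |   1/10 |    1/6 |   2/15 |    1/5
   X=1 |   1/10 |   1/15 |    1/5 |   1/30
I(X;Y) = 0.0748, I(X;f(Y)) = 0.0650, inequality holds: 0.0748 ≥ 0.0650

Data Processing Inequality: For any Markov chain X → Y → Z, we have I(X;Y) ≥ I(X;Z).

Here Z = f(Y) is a deterministic function of Y, forming X → Y → Z.

Original I(X;Y) = 0.0748 nats

After applying f:
P(X,Z) where Z=f(Y):
- P(X,Z=0) = P(X,Y=0) + P(X,Y=2)
- P(X,Z=1) = P(X,Y=1) + P(X,Y=3)

I(X;Z) = I(X;f(Y)) = 0.0650 nats

Verification: 0.0748 ≥ 0.0650 ✓

Information cannot be created by processing; the function f can only lose information about X.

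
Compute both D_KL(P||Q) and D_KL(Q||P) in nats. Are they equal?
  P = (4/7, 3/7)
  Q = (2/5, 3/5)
D_KL(P||Q) = 0.0596, D_KL(Q||P) = 0.0592

KL divergence is not symmetric: D_KL(P||Q) ≠ D_KL(Q||P) in general.

D_KL(P||Q) = 0.0596 nats
D_KL(Q||P) = 0.0592 nats

No, they are not equal!

This asymmetry is why KL divergence is not a true distance metric.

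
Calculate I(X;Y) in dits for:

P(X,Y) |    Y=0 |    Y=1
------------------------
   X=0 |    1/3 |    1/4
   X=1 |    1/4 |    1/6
0.0002 dits

Mutual information: I(X;Y) = H(X) + H(Y) - H(X,Y)

Marginals:
P(X) = (7/12, 5/12), H(X) = 0.2950 dits
P(Y) = (7/12, 5/12), H(Y) = 0.2950 dits

Joint entropy: H(X,Y) = 0.5898 dits

I(X;Y) = 0.2950 + 0.2950 - 0.5898 = 0.0002 dits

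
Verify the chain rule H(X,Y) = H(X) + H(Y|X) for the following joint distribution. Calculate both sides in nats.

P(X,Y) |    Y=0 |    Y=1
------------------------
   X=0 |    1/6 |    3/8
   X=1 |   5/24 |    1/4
H(X,Y) = 1.3398, H(X) = 0.6897, H(Y|X) = 0.6501 (all in nats)

Chain rule: H(X,Y) = H(X) + H(Y|X)

Left side — joint entropy directly:
H(X,Y) = -Σ p(x,y) log p(x,y) = 1.3398 nats

Right side — compute H(Y|X) from the conditional distributions:
P(X) = (13/24, 11/24), so H(X) = 0.6897 nats
H(Y|X) = Σ_x P(X=x) · H(Y|X=x):
  P(Y|X=0) = (4/13, 9/13), H(Y|X=0) = 0.6172, weight P(X=0) = 13/24
  P(Y|X=1) = (5/11, 6/11), H(Y|X=1) = 0.6890, weight P(X=1) = 11/24
H(Y|X) = 0.6501 nats

H(X) + H(Y|X) = 0.6897 + 0.6501 = 1.3398 nats

Both sides equal 1.3398 nats. ✓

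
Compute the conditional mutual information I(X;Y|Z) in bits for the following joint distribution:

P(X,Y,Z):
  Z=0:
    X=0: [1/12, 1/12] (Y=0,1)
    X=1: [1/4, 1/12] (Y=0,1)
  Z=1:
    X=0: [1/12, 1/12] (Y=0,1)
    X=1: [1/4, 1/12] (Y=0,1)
0.0441 bits

Conditional mutual information: I(X;Y|Z) = H(X|Z) + H(Y|Z) - H(X,Y|Z)

H(Z) = 1.0000
H(X,Z) = 1.9183 → H(X|Z) = 0.9183
H(Y,Z) = 1.9183 → H(Y|Z) = 0.9183
H(X,Y,Z) = 2.7925 → H(X,Y|Z) = 1.7925

I(X;Y|Z) = 0.9183 + 0.9183 - 1.7925 = 0.0441 bits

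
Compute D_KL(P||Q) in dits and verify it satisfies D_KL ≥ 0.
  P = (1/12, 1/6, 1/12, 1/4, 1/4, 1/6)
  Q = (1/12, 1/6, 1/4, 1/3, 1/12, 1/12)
0.0985 dits

KL divergence satisfies the Gibbs inequality: D_KL(P||Q) ≥ 0 for all distributions P, Q.

D_KL(P||Q) = Σ p(x) log(p(x)/q(x))
Term by term:
  x=0: 1/12 × log_10[(1/12)/(1/12)] = 0.0000
  x=1: 1/6 × log_10[(1/6)/(1/6)] = 0.0000
  x=2: 1/12 × log_10[(1/12)/(1/4)] = -0.0398
  x=3: 1/4 × log_10[(1/4)/(1/3)] = -0.0312
  x=4: 1/4 × log_10[(1/4)/(1/12)] = 0.1193
  x=5: 1/6 × log_10[(1/6)/(1/12)] = 0.0502
D_KL(P||Q) = 0.0985 dits

D_KL(P||Q) = 0.0985 ≥ 0 ✓

This non-negativity is a fundamental property: relative entropy cannot be negative because it measures how different Q is from P.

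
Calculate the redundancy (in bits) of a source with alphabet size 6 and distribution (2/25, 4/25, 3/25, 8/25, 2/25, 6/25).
0.1917 bits

Redundancy measures how far a source is from maximum entropy:
R = H_max - H(X)

Maximum entropy for 6 symbols: H_max = log_2(6) = 2.5850 bits
Actual entropy: H(X) = 2.3933 bits
Redundancy: R = 2.5850 - 2.3933 = 0.1917 bits

This redundancy represents potential for compression: the source could be compressed by 0.1917 bits per symbol.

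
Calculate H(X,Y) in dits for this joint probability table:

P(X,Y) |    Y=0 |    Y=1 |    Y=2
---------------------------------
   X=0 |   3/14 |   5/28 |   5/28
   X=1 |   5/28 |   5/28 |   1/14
0.7596 dits

Joint entropy is H(X,Y) = -Σ_{x,y} p(x,y) log p(x,y).

Summing over all non-zero entries:
H(X,Y) = -[3/14·log_10(3/14) + 5/28·log_10(5/28) + 5/28·log_10(5/28) + 5/28·log_10(5/28) + 5/28·log_10(5/28) + 1/14·log_10(1/14)]
H(X,Y) = 0.7596 dits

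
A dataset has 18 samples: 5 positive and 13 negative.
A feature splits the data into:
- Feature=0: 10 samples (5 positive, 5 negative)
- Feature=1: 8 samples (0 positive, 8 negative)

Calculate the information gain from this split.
0.2968 bits

Information Gain = H(Y) - H(Y|Feature)

Before split:
P(positive) = 5/18 = 0.2778
H(Y) = 0.8524 bits

After split:
Feature=0: H = 1.0000 bits (weight = 10/18)
Feature=1: H = 0.0000 bits (weight = 8/18)
H(Y|Feature) = (10/18)×1.0000 + (8/18)×0.0000 = 0.5556 bits

Information Gain = 0.8524 - 0.5556 = 0.2968 bits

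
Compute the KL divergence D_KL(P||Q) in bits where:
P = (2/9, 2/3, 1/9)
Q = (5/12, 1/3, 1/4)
0.3351 bits

KL divergence: D_KL(P||Q) = Σ p(x) log(p(x)/q(x))

Computing term by term:
  x=0: 2/9 × log_2[(2/9)/(5/12)] = 2/9 × -0.9069 = -0.2015
  x=1: 2/3 × log_2[(2/3)/(1/3)] = 2/3 × 1.0000 = 0.6667
  x=2: 1/9 × log_2[(1/9)/(1/4)] = 1/9 × -1.1699 = -0.1300

D_KL(P||Q) = 0.3351 bits

Note: KL divergence is always non-negative and equals 0 iff P = Q.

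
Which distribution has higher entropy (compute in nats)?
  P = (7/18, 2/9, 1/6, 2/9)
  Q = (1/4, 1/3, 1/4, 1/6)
Q

Computing entropies in nats:
H(P) = 1.3344
H(Q) = 1.3580

Distribution Q has higher entropy.

Intuition: The distribution closer to uniform (more spread out) has higher entropy.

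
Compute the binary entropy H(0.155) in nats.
0.4313 nats

The binary entropy function is:
H(p) = -p log(p) - (1-p) log(1-p)

H(0.155) = -0.155 × log_e(0.155) - 0.845 × log_e(0.845)
H(0.155) = 0.4313 nats

Note: Binary entropy is maximized at p=0.5 (H=1 bit) and minimized at p=0 or p=1 (H=0).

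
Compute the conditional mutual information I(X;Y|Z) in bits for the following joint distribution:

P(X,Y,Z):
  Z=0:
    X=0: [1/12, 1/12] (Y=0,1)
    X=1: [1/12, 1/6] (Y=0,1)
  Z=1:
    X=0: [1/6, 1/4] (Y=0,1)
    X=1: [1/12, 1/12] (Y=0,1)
0.0118 bits

Conditional mutual information: I(X;Y|Z) = H(X|Z) + H(Y|Z) - H(X,Y|Z)

H(Z) = 0.9799
H(X,Z) = 1.8879 → H(X|Z) = 0.9080
H(Y,Z) = 1.9591 → H(Y|Z) = 0.9793
H(X,Y,Z) = 2.8554 → H(X,Y|Z) = 1.8755

I(X;Y|Z) = 0.9080 + 0.9793 - 1.8755 = 0.0118 bits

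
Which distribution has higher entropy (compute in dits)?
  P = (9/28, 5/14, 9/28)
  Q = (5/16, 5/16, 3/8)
P

Computing entropies in dits:
H(P) = 0.4766
H(Q) = 0.4755

Distribution P has higher entropy.

Intuition: The distribution closer to uniform (more spread out) has higher entropy.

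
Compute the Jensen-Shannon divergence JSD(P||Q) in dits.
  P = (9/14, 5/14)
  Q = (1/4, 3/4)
0.0349 dits

Jensen-Shannon divergence is:
JSD(P||Q) = 0.5 × D_KL(P||M) + 0.5 × D_KL(Q||M)
where M = 0.5 × (P + Q) is the mixture distribution.

M = 0.5 × (9/14, 5/14) + 0.5 × (1/4, 3/4) = (0.446429, 0.553571)

D_KL(P||M) = 0.0338 dits
D_KL(Q||M) = 0.0360 dits

JSD(P||Q) = 0.5 × 0.0338 + 0.5 × 0.0360 = 0.0349 dits

Unlike KL divergence, JSD is symmetric and bounded: 0 ≤ JSD ≤ log(2).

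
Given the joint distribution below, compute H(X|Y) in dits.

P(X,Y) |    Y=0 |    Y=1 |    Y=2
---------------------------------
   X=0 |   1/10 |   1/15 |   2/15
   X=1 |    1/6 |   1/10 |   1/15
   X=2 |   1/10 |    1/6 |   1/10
0.4572 dits

Using the chain rule: H(X|Y) = H(X,Y) - H(Y)

First, compute H(X,Y) = 0.9329 dits

Marginal P(Y) = (11/30, 1/3, 3/10)
H(Y) = 0.4757 dits

H(X|Y) = H(X,Y) - H(Y) = 0.9329 - 0.4757 = 0.4572 dits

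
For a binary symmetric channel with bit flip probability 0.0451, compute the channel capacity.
0.7348 bits

For a binary symmetric channel (BSC) with error probability p:
Capacity C = 1 - H(p) bits per symbol

where H(p) = -p log₂(p) - (1-p) log₂(1-p) is the binary entropy function.

H(0.0451) = 0.2652 bits
C = 1 - 0.2652 = 0.7348 bits per symbol

This means we can reliably transmit up to 0.7348 bits of information per channel use.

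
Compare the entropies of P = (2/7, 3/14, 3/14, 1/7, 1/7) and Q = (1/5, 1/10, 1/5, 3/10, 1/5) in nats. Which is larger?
P

Computing entropies in nats:
H(P) = 1.5741
H(Q) = 1.5571

Distribution P has higher entropy.

Intuition: The distribution closer to uniform (more spread out) has higher entropy.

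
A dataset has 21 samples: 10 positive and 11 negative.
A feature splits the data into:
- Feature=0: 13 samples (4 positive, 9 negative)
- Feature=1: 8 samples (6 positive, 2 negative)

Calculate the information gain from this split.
0.1380 bits

Information Gain = H(Y) - H(Y|Feature)

Before split:
P(positive) = 10/21 = 0.4762
H(Y) = 0.9984 bits

After split:
Feature=0: H = 0.8905 bits (weight = 13/21)
Feature=1: H = 0.8113 bits (weight = 8/21)
H(Y|Feature) = (13/21)×0.8905 + (8/21)×0.8113 = 0.8603 bits

Information Gain = 0.9984 - 0.8603 = 0.1380 bits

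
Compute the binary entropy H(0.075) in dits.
0.1157 dits

The binary entropy function is:
H(p) = -p log(p) - (1-p) log(1-p)

H(0.075) = -0.075 × log_10(0.075) - 0.925 × log_10(0.925)
H(0.075) = 0.1157 dits

Note: Binary entropy is maximized at p=0.5 (H=1 bit) and minimized at p=0 or p=1 (H=0).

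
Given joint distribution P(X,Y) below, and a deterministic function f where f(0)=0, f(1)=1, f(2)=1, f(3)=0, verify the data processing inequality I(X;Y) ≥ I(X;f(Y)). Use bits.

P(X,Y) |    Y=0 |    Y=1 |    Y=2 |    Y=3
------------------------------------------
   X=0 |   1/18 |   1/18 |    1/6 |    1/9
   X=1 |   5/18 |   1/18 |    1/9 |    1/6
I(X;Y) = 0.0969, I(X;f(Y)) = 0.0643, inequality holds: 0.0969 ≥ 0.0643

Data Processing Inequality: For any Markov chain X → Y → Z, we have I(X;Y) ≥ I(X;Z).

Here Z = f(Y) is a deterministic function of Y, forming X → Y → Z.

Original I(X;Y) = 0.0969 bits

After applying f:
P(X,Z) where Z=f(Y):
- P(X,Z=0) = P(X,Y=0) + P(X,Y=3)
- P(X,Z=1) = P(X,Y=1) + P(X,Y=2)

I(X;Z) = I(X;f(Y)) = 0.0643 bits

Verification: 0.0969 ≥ 0.0643 ✓

Information cannot be created by processing; the function f can only lose information about X.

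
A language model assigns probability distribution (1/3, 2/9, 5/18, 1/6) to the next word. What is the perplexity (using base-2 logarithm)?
3.8763

Perplexity is 2^H (or exp(H) for natural log).

First, H = -Σ p log p = 1.9547 bits
Perplexity = 2^1.9547 = 3.8763

Interpretation: The model's uncertainty is equivalent to choosing uniformly among 3.9 options.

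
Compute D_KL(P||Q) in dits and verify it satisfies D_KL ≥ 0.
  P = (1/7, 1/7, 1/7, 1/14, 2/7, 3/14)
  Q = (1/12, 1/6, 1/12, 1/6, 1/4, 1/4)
0.0333 dits

KL divergence satisfies the Gibbs inequality: D_KL(P||Q) ≥ 0 for all distributions P, Q.

D_KL(P||Q) = Σ p(x) log(p(x)/q(x))
Term by term:
  x=0: 1/7 × log_10[(1/7)/(1/12)] = 0.0334
  x=1: 1/7 × log_10[(1/7)/(1/6)] = -0.0096
  x=2: 1/7 × log_10[(1/7)/(1/12)] = 0.0334
  x=3: 1/14 × log_10[(1/14)/(1/6)] = -0.0263
  x=4: 2/7 × log_10[(2/7)/(1/4)] = 0.0166
  x=5: 3/14 × log_10[(3/14)/(1/4)] = -0.0143
D_KL(P||Q) = 0.0333 dits

D_KL(P||Q) = 0.0333 ≥ 0 ✓

This non-negativity is a fundamental property: relative entropy cannot be negative because it measures how different Q is from P.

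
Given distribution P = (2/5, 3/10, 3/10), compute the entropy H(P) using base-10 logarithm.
0.4729 dits

Shannon entropy is H(X) = -Σ p(x) log p(x).

For P = (2/5, 3/10, 3/10):
H = -2/5 × log_10(2/5) -3/10 × log_10(3/10) -3/10 × log_10(3/10)
H = 0.4729 dits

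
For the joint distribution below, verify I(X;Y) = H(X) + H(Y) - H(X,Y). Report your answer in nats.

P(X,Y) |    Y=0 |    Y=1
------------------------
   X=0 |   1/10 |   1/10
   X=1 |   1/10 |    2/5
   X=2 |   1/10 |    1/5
I(X;Y) = 0.0311 nats

Mutual information has multiple equivalent forms:
- I(X;Y) = H(X) - H(X|Y)
- I(X;Y) = H(Y) - H(Y|X)
- I(X;Y) = H(X) + H(Y) - H(X,Y)

Computing all quantities:
H(X) = 1.0297, H(Y) = 0.6109, H(X,Y) = 1.6094
H(X|Y) = 0.9986, H(Y|X) = 0.5798

Verification:
H(X) - H(X|Y) = 1.0297 - 0.9986 = 0.0311
H(Y) - H(Y|X) = 0.6109 - 0.5798 = 0.0311
H(X) + H(Y) - H(X,Y) = 1.0297 + 0.6109 - 1.6094 = 0.0311

All forms give I(X;Y) = 0.0311 nats. ✓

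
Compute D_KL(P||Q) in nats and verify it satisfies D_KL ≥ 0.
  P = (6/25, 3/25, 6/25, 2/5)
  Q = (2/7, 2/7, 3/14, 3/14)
0.1309 nats

KL divergence satisfies the Gibbs inequality: D_KL(P||Q) ≥ 0 for all distributions P, Q.

D_KL(P||Q) = Σ p(x) log(p(x)/q(x))
Term by term:
  x=0: 6/25 × log_e[(6/25)/(2/7)] = -0.0418
  x=1: 3/25 × log_e[(3/25)/(2/7)] = -0.1041
  x=2: 6/25 × log_e[(6/25)/(3/14)] = 0.0272
  x=3: 2/5 × log_e[(2/5)/(3/14)] = 0.2497
D_KL(P||Q) = 0.1309 nats

D_KL(P||Q) = 0.1309 ≥ 0 ✓

This non-negativity is a fundamental property: relative entropy cannot be negative because it measures how different Q is from P.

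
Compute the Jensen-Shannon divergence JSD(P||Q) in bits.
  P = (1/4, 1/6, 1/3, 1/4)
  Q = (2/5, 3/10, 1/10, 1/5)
0.0763 bits

Jensen-Shannon divergence is:
JSD(P||Q) = 0.5 × D_KL(P||M) + 0.5 × D_KL(Q||M)
where M = 0.5 × (P + Q) is the mixture distribution.

M = 0.5 × (1/4, 1/6, 1/3, 1/4) + 0.5 × (2/5, 3/10, 1/10, 1/5) = (13/40, 7/30, 0.216667, 9/40)

D_KL(P||M) = 0.0696 bits
D_KL(Q||M) = 0.0831 bits

JSD(P||Q) = 0.5 × 0.0696 + 0.5 × 0.0831 = 0.0763 bits

Unlike KL divergence, JSD is symmetric and bounded: 0 ≤ JSD ≤ log(2).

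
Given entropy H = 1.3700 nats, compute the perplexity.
3.9354

Perplexity is e^H (or exp(H) for natural log).

H = 1.3700 nats
Perplexity = e^1.3700 = 3.9354

Interpretation: The model's uncertainty is equivalent to choosing uniformly among 3.9 options.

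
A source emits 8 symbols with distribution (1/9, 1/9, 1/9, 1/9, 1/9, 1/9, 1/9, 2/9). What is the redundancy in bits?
0.0523 bits

Redundancy measures how far a source is from maximum entropy:
R = H_max - H(X)

Maximum entropy for 8 symbols: H_max = log_2(8) = 3.0000 bits
Actual entropy: H(X) = 2.9477 bits
Redundancy: R = 3.0000 - 2.9477 = 0.0523 bits

This redundancy represents potential for compression: the source could be compressed by 0.0523 bits per symbol.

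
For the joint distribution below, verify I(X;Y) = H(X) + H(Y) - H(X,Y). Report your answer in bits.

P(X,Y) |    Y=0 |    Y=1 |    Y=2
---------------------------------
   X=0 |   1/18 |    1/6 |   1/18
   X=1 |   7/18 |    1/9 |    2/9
I(X;Y) = 0.1406 bits

Mutual information has multiple equivalent forms:
- I(X;Y) = H(X) - H(X|Y)
- I(X;Y) = H(Y) - H(Y|X)
- I(X;Y) = H(X) + H(Y) - H(X,Y)

Computing all quantities:
H(X) = 0.8524, H(Y) = 1.5466, H(X,Y) = 2.2585
H(X|Y) = 0.7118, H(Y|X) = 1.4061

Verification:
H(X) - H(X|Y) = 0.8524 - 0.7118 = 0.1406
H(Y) - H(Y|X) = 1.5466 - 1.4061 = 0.1406
H(X) + H(Y) - H(X,Y) = 0.8524 + 1.5466 - 2.2585 = 0.1406

All forms give I(X;Y) = 0.1406 bits. ✓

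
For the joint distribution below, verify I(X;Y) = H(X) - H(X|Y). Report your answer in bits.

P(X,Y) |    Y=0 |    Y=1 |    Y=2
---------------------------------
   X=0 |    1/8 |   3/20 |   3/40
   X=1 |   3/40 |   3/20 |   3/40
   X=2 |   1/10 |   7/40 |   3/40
I(X;Y) = 0.0073 bits

Mutual information has multiple equivalent forms:
- I(X;Y) = H(X) - H(X|Y)
- I(X;Y) = H(Y) - H(Y|X)
- I(X;Y) = H(X) + H(Y) - H(X,Y)

Computing all quantities:
H(X) = 1.5813, H(Y) = 1.5154, H(X,Y) = 3.0894
H(X|Y) = 1.5740, H(Y|X) = 1.5081

Verification:
H(X) - H(X|Y) = 1.5813 - 1.5740 = 0.0073
H(Y) - H(Y|X) = 1.5154 - 1.5081 = 0.0073
H(X) + H(Y) - H(X,Y) = 1.5813 + 1.5154 - 3.0894 = 0.0073

All forms give I(X;Y) = 0.0073 bits. ✓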